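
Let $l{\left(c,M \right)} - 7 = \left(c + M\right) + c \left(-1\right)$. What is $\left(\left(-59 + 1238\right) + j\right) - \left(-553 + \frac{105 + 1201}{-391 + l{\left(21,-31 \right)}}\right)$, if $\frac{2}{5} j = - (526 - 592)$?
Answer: $\frac{788561}{415} \approx 1900.1$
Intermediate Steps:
$j = 165$ ($j = \frac{5 \left(- (526 - 592)\right)}{2} = \frac{5 \left(\left(-1\right) \left(-66\right)\right)}{2} = \frac{5}{2} \cdot 66 = 165$)
$l{\left(c,M \right)} = 7 + M$ ($l{\left(c,M \right)} = 7 + \left(\left(c + M\right) + c \left(-1\right)\right) = 7 + \left(\left(M + c\right) - c\right) = 7 + M$)
$\left(\left(-59 + 1238\right) + j\right) - \left(-553 + \frac{105 + 1201}{-391 + l{\left(21,-31 \right)}}\right) = \left(\left(-59 + 1238\right) + 165\right) - \left(-553 + \frac{105 + 1201}{-391 + \left(7 - 31\right)}\right) = \left(1179 + 165\right) - \left(-553 + \frac{1306}{-391 - 24}\right) = 1344 - \left(-553 + \frac{1306}{-415}\right) = 1344 - \left(-553 + 1306 \left(- \frac{1}{415}\right)\right) = 1344 - \left(-553 - \frac{1306}{415}\right) = 1344 - - \frac{230801}{415} = 1344 + \frac{230801}{415} = \frac{788561}{415}$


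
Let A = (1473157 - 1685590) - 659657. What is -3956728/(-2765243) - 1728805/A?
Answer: 1646237769227/482308153574 ≈ 3.4132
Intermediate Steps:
A = -872090 (A = -212433 - 659657 = -872090)
-3956728/(-2765243) - 1728805/A = -3956728/(-2765243) - 1728805/(-872090) = -3956728*(-1/2765243) - 1728805*(-1/872090) = 3956728/2765243 + 345761/174418 = 1646237769227/482308153574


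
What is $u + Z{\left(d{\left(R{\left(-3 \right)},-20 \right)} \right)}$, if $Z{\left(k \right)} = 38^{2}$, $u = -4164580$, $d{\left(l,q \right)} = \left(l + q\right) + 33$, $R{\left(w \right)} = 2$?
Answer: $-4163136$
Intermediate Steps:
$d{\left(l,q \right)} = 33 + l + q$
$Z{\left(k \right)} = 1444$
$u + Z{\left(d{\left(R{\left(-3 \right)},-20 \right)} \right)} = -4164580 + 1444 = -4163136$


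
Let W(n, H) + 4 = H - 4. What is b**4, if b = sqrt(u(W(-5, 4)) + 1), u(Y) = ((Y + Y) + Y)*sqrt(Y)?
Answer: (1 - 24*I)**2 ≈ -575.0 - 48.0*I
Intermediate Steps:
W(n, H) = -8 + H (W(n, H) = -4 + (H - 4) = -4 + (-4 + H) = -8 + H)
u(Y) = 3*Y**(3/2) (u(Y) = (2*Y + Y)*sqrt(Y) = (3*Y)*sqrt(Y) = 3*Y**(3/2))
b = sqrt(1 - 24*I) (b = sqrt(3*(-8 + 4)**(3/2) + 1) = sqrt(3*(-4)**(3/2) + 1) = sqrt(3*(-8*I) + 1) = sqrt(-24*I + 1) = sqrt(1 - 24*I) ≈ 3.537 - 3.3927*I)
b**4 = (sqrt(1 - 24*I))**4 = (1 - 24*I)**2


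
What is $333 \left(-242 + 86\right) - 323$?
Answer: $-52271$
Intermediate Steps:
$333 \left(-242 + 86\right) - 323 = 333 \left(-156\right) - 323 = -51948 - 323 = -52271$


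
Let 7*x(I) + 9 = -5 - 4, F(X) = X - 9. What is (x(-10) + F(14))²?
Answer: 289/49 ≈ 5.8980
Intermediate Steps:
F(X) = -9 + X
x(I) = -18/7 (x(I) = -9/7 + (-5 - 4)/7 = -9/7 + (⅐)*(-9) = -9/7 - 9/7 = -18/7)
(x(-10) + F(14))² = (-18/7 + (-9 + 14))² = (-18/7 + 5)² = (17/7)² = 289/49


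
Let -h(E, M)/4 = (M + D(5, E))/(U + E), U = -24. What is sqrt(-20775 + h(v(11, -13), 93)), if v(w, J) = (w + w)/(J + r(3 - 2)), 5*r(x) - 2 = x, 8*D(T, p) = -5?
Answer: I*sqrt(53014514518)/1598 ≈ 144.09*I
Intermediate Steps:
D(T, p) = -5/8 (D(T, p) = (1/8)*(-5) = -5/8)
r(x) = 2/5 + x/5
v(w, J) = 2*w/(3/5 + J) (v(w, J) = (w + w)/(J + (2/5 + (3 - 2)/5)) = (2*w)/(J + (2/5 + (1/5)*1)) = (2*w)/(J + (2/5 + 1/5)) = (2*w)/(J + 3/5) = (2*w)/(3/5 + J) = 2*w/(3/5 + J))
h(E, M) = -4*(-5/8 + M)/(-24 + E) (h(E, M) = -4*(M - 5/8)/(-24 + E) = -4*(-5/8 + M)/(-24 + E))
sqrt(-20775 + h(v(11, -13), 93)) = sqrt(-20775 + (5 - 8*93)/(2*(-24 + 10*11/(3 + 5*(-13))))) = sqrt(-20775 + (5 - 744)/(2*(-24 + 10*11/(3 - 65)))) = sqrt(-20775 + (1/2)*(-739)/(-24 + 10*11/(-62))) = sqrt(-20775 + (1/2)*(-739)/(-24 + 10*11*(-1/62))) = sqrt(-20775 + (1/2)*(-739)/(-24 - 55/31)) = sqrt(-20775 + (1/2)*(-739)/(-799/31)) = sqrt(-20775 + (1/2)*(-31/799)*(-739)) = sqrt(-20775 + 22909/1598) = sqrt(-33175541/1598) = I*sqrt(53014514518)/1598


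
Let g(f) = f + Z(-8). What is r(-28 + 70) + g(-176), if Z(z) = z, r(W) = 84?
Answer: -100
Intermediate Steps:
g(f) = -8 + f (g(f) = f - 8 = -8 + f)
r(-28 + 70) + g(-176) = 84 + (-8 - 176) = 84 - 184 = -100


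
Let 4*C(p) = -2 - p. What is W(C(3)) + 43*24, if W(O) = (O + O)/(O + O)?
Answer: 1033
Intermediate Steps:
C(p) = -½ - p/4 (C(p) = (-2 - p)/4 = -½ - p/4)
W(O) = 1 (W(O) = (2*O)/((2*O)) = (2*O)*(1/(2*O)) = 1)
W(C(3)) + 43*24 = 1 + 43*24 = 1 + 1032 = 1033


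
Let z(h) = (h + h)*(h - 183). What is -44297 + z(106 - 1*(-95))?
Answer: -37061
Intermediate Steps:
z(h) = 2*h*(-183 + h) (z(h) = (2*h)*(-183 + h) = 2*h*(-183 + h))
-44297 + z(106 - 1*(-95)) = -44297 + 2*(106 - 1*(-95))*(-183 + (106 - 1*(-95))) = -44297 + 2*(106 + 95)*(-183 + (106 + 95)) = -44297 + 2*201*(-183 + 201) = -44297 + 2*201*18 = -44297 + 7236 = -37061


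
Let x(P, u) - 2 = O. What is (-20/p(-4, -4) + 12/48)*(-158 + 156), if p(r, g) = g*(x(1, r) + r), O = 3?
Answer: -21/2 ≈ -10.500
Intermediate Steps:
x(P, u) = 5 (x(P, u) = 2 + 3 = 5)
p(r, g) = g*(5 + r)
(-20/p(-4, -4) + 12/48)*(-158 + 156) = (-20*(-1/(4*(5 - 4))) + 12/48)*(-158 + 156) = (-20/((-4*1)) + 12*(1/48))*(-2) = (-20/(-4) + 1/4)*(-2) = (-20*(-1/4) + 1/4)*(-2) = (5 + 1/4)*(-2) = (21/4)*(-2) = -21/2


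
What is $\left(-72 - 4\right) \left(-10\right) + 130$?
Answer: $890$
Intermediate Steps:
$\left(-72 - 4\right) \left(-10\right) + 130 = \left(-76\right) \left(-10\right) + 130 = 760 + 130 = 890$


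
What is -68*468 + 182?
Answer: -31642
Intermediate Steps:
-68*468 + 182 = -31824 + 182 = -31642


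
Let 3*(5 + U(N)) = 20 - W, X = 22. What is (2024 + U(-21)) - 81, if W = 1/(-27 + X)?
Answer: 29171/15 ≈ 1944.7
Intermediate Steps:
W = -1/5 (W = 1/(-27 + 22) = 1/(-5) = -1/5 ≈ -0.20000)
U(N) = 26/15 (U(N) = -5 + (20 - 1*(-1/5))/3 = -5 + (20 + 1/5)/3 = -5 + (1/3)*(101/5) = -5 + 101/15 = 26/15)
(2024 + U(-21)) - 81 = (2024 + 26/15) - 81 = 30386/15 - 81 = 29171/15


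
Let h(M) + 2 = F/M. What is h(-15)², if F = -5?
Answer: 25/9 ≈ 2.7778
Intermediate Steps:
h(M) = -2 - 5/M
h(-15)² = (-2 - 5/(-15))² = (-2 - 5*(-1/15))² = (-2 + ⅓)² = (-5/3)² = 25/9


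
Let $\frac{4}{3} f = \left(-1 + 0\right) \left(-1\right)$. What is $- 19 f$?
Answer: $- \frac{57}{4} \approx -14.25$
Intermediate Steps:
$f = \frac{3}{4}$ ($f = \frac{3 \left(-1 + 0\right) \left(-1\right)}{4} = \frac{3 \left(\left(-1\right) \left(-1\right)\right)}{4} = \frac{3}{4} \cdot 1 = \frac{3}{4} \approx 0.75$)
$- 19 f = \left(-19\right) \frac{3}{4} = - \frac{57}{4}$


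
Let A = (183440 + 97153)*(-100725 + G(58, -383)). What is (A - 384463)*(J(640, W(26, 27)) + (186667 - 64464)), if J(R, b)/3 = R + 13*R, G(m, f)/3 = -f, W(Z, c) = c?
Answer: -4165485320800573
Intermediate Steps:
G(m, f) = -3*f (G(m, f) = 3*(-f) = -3*f)
J(R, b) = 42*R (J(R, b) = 3*(R + 13*R) = 3*(14*R) = 42*R)
A = -27940328568 (A = (183440 + 97153)*(-100725 - 3*(-383)) = 280593*(-100725 + 1149) = 280593*(-99576) = -27940328568)
(A - 384463)*(J(640, W(26, 27)) + (186667 - 64464)) = (-27940328568 - 384463)*(42*640 + (186667 - 64464)) = -27940713031*(26880 + 122203) = -27940713031*149083 = -4165485320800573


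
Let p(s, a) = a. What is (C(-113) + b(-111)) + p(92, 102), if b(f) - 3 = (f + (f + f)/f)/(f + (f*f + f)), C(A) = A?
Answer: -889/111 ≈ -8.0090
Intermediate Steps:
b(f) = 3 + (2 + f)/(f² + 2*f) (b(f) = 3 + (f + (f + f)/f)/(f + (f*f + f)) = 3 + (f + (2*f)/f)/(f + (f² + f)) = 3 + (f + 2)/(f + (f + f²)) = 3 + (2 + f)/(f² + 2*f))
(C(-113) + b(-111)) + p(92, 102) = (-113 + (3 + 1/(-111))) + 102 = (-113 + (3 - 1/111)) + 102 = (-113 + 332/111) + 102 = -12211/111 + 102 = -889/111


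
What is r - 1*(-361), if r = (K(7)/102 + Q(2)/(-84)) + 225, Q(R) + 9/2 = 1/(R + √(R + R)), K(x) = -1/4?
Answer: 3347507/5712 ≈ 586.05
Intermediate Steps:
K(x) = -¼ (K(x) = -1*¼ = -¼)
Q(R) = -9/2 + 1/(R + √2*√R) (Q(R) = -9/2 + 1/(R + √(R + R)) = -9/2 + 1/(R + √(2*R)) = -9/2 + 1/(R + √2*√R))
r = 1285475/5712 (r = (-¼/102 + ((2 - 9*2 - 9*√2*√2)/(2*(2 + √2*√2)))/(-84)) + 225 = (-¼*1/102 + ((2 - 18 - 18)/(2*(2 + 2)))*(-1/84)) + 225 = (-1/408 + ((½)*(-34)/4)*(-1/84)) + 225 = (-1/408 + ((½)*(¼)*(-34))*(-1/84)) + 225 = (-1/408 - 17/4*(-1/84)) + 225 = (-1/408 + 17/336) + 225 = 275/5712 + 225 = 1285475/5712 ≈ 225.05)
r - 1*(-361) = 1285475/5712 - 1*(-361) = 1285475/5712 + 361 = 3347507/5712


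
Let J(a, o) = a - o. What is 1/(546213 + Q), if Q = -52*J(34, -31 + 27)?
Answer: 1/544237 ≈ 1.8374e-6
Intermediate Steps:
Q = -1976 (Q = -52*(34 - (-31 + 27)) = -52*(34 - 1*(-4)) = -52*(34 + 4) = -52*38 = -1976)
1/(546213 + Q) = 1/(546213 - 1976) = 1/544237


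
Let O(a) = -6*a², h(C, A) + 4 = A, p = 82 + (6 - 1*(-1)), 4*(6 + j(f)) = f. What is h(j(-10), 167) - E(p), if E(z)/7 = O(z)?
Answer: 332845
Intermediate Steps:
j(f) = -6 + f/4
p = 89 (p = 82 + (6 + 1) = 82 + 7 = 89)
h(C, A) = -4 + A
E(z) = -42*z² (E(z) = 7*(-6*z²) = -42*z²)
h(j(-10), 167) - E(p) = (-4 + 167) - (-42)*89² = 163 - (-42)*7921 = 163 - 1*(-332682) = 163 + 332682 = 332845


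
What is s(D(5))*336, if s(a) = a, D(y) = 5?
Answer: 1680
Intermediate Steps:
s(D(5))*336 = 5*336 = 1680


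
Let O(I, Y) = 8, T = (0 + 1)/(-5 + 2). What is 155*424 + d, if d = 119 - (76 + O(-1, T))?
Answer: 65755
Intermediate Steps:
T = -⅓ (T = 1/(-3) = 1*(-⅓) = -⅓ ≈ -0.33333)
d = 35 (d = 119 - (76 + 8) = 119 - 1*84 = 119 - 84 = 35)
155*424 + d = 155*424 + 35 = 65720 + 35 = 65755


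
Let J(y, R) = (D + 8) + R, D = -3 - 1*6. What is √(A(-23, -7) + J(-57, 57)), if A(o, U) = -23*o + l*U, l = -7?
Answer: √634 ≈ 25.179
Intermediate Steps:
A(o, U) = -23*o - 7*U
D = -9 (D = -3 - 6 = -9)
J(y, R) = -1 + R (J(y, R) = (-9 + 8) + R = -1 + R)
√(A(-23, -7) + J(-57, 57)) = √((-23*(-23) - 7*(-7)) + (-1 + 57)) = √((529 + 49) + 56) = √(578 + 56) = √634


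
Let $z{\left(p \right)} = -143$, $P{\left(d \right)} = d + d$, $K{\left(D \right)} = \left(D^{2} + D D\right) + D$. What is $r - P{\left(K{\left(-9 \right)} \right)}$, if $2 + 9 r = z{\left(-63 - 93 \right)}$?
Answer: $- \frac{2899}{9} \approx -322.11$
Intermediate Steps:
$K{\left(D \right)} = D + 2 D^{2}$ ($K{\left(D \right)} = \left(D^{2} + D^{2}\right) + D = 2 D^{2} + D = D + 2 D^{2}$)
$P{\left(d \right)} = 2 d$
$r = - \frac{145}{9}$ ($r = - \frac{2}{9} + \frac{1}{9} \left(-143\right) = - \frac{2}{9} - \frac{143}{9} = - \frac{145}{9} \approx -16.111$)
$r - P{\left(K{\left(-9 \right)} \right)} = - \frac{145}{9} - 2 \left(- 9 \left(1 + 2 \left(-9\right)\right)\right) = - \frac{145}{9} - 2 \left(- 9 \left(1 - 18\right)\right) = - \frac{145}{9} - 2 \left(\left(-9\right) \left(-17\right)\right) = - \frac{145}{9} - 2 \cdot 153 = - \frac{145}{9} - 306 = - \frac{2899}{9}$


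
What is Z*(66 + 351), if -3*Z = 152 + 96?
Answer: -34472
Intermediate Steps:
Z = -248/3 (Z = -(152 + 96)/3 = -⅓*248 = -248/3 ≈ -82.667)
Z*(66 + 351) = -248*(66 + 351)/3 = -248/3*417 = -34472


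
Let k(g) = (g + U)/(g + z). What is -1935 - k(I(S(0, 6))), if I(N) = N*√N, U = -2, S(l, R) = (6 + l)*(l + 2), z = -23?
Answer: -2321747/1199 - 504*√3/1199 ≈ -1937.1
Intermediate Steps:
S(l, R) = (2 + l)*(6 + l) (S(l, R) = (6 + l)*(2 + l) = (2 + l)*(6 + l))
I(N) = N^(3/2)
k(g) = (-2 + g)/(-23 + g) (k(g) = (g - 2)/(g - 23) = (-2 + g)/(-23 + g))
-1935 - k(I(S(0, 6))) = -1935 - (-2 + (12 + 0² + 8*0)^(3/2))/(-23 + (12 + 0² + 8*0)^(3/2)) = -1935 - (-2 + (12 + 0 + 0)^(3/2))/(-23 + (12 + 0 + 0)^(3/2)) = -1935 - (-2 + 12^(3/2))/(-23 + 12^(3/2)) = -1935 - (-2 + 24*√3)/(-23 + 24*√3)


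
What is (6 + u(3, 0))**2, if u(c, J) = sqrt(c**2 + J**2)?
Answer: 81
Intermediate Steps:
u(c, J) = sqrt(J**2 + c**2)
(6 + u(3, 0))**2 = (6 + sqrt(0**2 + 3**2))**2 = (6 + sqrt(0 + 9))**2 = (6 + sqrt(9))**2 = (6 + 3)**2 = 9**2 = 81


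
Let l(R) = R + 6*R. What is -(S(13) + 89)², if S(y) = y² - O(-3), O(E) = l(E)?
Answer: -77841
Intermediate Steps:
l(R) = 7*R
O(E) = 7*E
S(y) = 21 + y² (S(y) = y² - 7*(-3) = y² - 1*(-21) = y² + 21 = 21 + y²)
-(S(13) + 89)² = -((21 + 13²) + 89)² = -((21 + 169) + 89)² = -(190 + 89)² = -1*279² = -1*77841 = -77841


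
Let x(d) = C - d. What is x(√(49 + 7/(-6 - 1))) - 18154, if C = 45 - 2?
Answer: -18111 - 4*√3 ≈ -18118.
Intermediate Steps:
C = 43
x(d) = 43 - d
x(√(49 + 7/(-6 - 1))) - 18154 = (43 - √(49 + 7/(-6 - 1))) - 18154 = (43 - √(49 + 7/(-7))) - 18154 = (43 - √(49 + 7*(-⅐))) - 18154 = (43 - √(49 - 1)) - 18154 = (43 - √48) - 18154 = (43 - 4*√3) - 18154 = -18111 - 4*√3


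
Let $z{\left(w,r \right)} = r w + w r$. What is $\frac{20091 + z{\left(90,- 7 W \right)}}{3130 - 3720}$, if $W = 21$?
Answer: $\frac{6369}{590} \approx 10.795$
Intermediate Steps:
$z{\left(w,r \right)} = 2 r w$ ($z{\left(w,r \right)} = r w + r w = 2 r w$)
$\frac{20091 + z{\left(90,- 7 W \right)}}{3130 - 3720} = \frac{20091 + 2 \left(\left(-7\right) 21\right) 90}{3130 - 3720} = \frac{20091 + 2 \left(-147\right) 90}{-590} = \left(20091 - 26460\right) \left(- \frac{1}{590}\right) = \left(-6369\right) \left(- \frac{1}{590}\right) = \frac{6369}{590}$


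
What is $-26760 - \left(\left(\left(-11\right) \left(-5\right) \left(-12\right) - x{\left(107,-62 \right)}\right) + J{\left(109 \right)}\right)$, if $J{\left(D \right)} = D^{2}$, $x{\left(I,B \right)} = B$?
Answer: $-38043$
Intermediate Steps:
$-26760 - \left(\left(\left(-11\right) \left(-5\right) \left(-12\right) - x{\left(107,-62 \right)}\right) + J{\left(109 \right)}\right) = -26760 - \left(\left(\left(-11\right) \left(-5\right) \left(-12\right) - -62\right) + 109^{2}\right) = -26760 - \left(\left(55 \left(-12\right) + 62\right) + 11881\right) = -26760 - \left(\left(-660 + 62\right) + 11881\right) = -26760 - \left(-598 + 11881\right) = -26760 - 11283 = -38043$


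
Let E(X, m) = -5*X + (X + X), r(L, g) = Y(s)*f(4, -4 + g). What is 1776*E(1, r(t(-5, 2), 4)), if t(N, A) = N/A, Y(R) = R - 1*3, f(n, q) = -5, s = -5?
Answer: -5328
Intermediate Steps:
Y(R) = -3 + R (Y(R) = R - 3 = -3 + R)
r(L, g) = 40 (r(L, g) = (-3 - 5)*(-5) = -8*(-5) = 40)
E(X, m) = -3*X (E(X, m) = -5*X + 2*X = -3*X)
1776*E(1, r(t(-5, 2), 4)) = 1776*(-3*1) = 1776*(-3) = -5328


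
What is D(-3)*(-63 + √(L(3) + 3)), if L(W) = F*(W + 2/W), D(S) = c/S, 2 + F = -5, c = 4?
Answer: 84 - 8*I*√51/9 ≈ 84.0 - 6.3479*I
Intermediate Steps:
F = -7 (F = -2 - 5 = -7)
D(S) = 4/S
L(W) = -14/W - 7*W (L(W) = -7*(W + 2/W) = -14/W - 7*W)
D(-3)*(-63 + √(L(3) + 3)) = (4/(-3))*(-63 + √((-14/3 - 7*3) + 3)) = (4*(-⅓))*(-63 + √((-14*⅓ - 21) + 3)) = -4*(-63 + √((-14/3 - 21) + 3))/3 = -4*(-63 + √(-77/3 + 3))/3 = -4*(-63 + √(-68/3))/3 = -4*(-63 + 2*I*√51/3)/3 = 84 - 8*I*√51/9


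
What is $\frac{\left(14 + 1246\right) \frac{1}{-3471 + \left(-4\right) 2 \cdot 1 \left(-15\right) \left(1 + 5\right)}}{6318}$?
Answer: $- \frac{10}{137943} \approx -7.2494 \cdot 10^{-5}$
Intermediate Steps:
$\frac{\left(14 + 1246\right) \frac{1}{-3471 + \left(-4\right) 2 \cdot 1 \left(-15\right) \left(1 + 5\right)}}{6318} = \frac{1260}{-3471 + \left(-8\right) 1 \left(-15\right) 6} \cdot \frac{1}{6318} = \frac{1260}{-3471 + \left(-8\right) \left(-15\right) 6} \cdot \frac{1}{6318} = \frac{1260}{-3471 + 120 \cdot 6} \cdot \frac{1}{6318} = \frac{1260}{-3471 + 720} \cdot \frac{1}{6318} = \frac{1260}{-2751} \cdot \frac{1}{6318} = 1260 \left(- \frac{1}{2751}\right) \frac{1}{6318} = \left(- \frac{60}{131}\right) \frac{1}{6318} = - \frac{10}{137943}$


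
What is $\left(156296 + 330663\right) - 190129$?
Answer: $296830$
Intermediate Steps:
$\left(156296 + 330663\right) - 190129 = 486959 - 190129 = 296830$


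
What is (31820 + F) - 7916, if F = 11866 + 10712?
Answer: 46482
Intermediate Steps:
F = 22578
(31820 + F) - 7916 = (31820 + 22578) - 7916 = 54398 - 7916 = 46482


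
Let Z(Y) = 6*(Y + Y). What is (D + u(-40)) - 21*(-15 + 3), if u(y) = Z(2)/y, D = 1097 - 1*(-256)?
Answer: 8022/5 ≈ 1604.4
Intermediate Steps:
D = 1353 (D = 1097 + 256 = 1353)
Z(Y) = 12*Y (Z(Y) = 6*(2*Y) = 12*Y)
u(y) = 24/y (u(y) = (12*2)/y = 24/y)
(D + u(-40)) - 21*(-15 + 3) = (1353 + 24/(-40)) - 21*(-15 + 3) = (1353 + 24*(-1/40)) - 21*(-12) = (1353 - ⅗) + 252 = 6762/5 + 252 = 8022/5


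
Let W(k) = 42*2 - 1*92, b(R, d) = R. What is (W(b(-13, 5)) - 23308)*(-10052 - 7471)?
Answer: 408566268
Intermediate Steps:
W(k) = -8 (W(k) = 84 - 92 = -8)
(W(b(-13, 5)) - 23308)*(-10052 - 7471) = (-8 - 23308)*(-10052 - 7471) = -23316*(-17523) = 408566268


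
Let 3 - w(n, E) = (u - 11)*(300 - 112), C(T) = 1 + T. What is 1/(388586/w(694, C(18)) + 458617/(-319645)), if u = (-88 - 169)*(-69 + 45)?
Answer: -21764308405/38533218323 ≈ -0.56482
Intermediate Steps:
u = 6168 (u = -257*(-24) = 6168)
w(n, E) = -1157513 (w(n, E) = 3 - (6168 - 11)*(300 - 112) = 3 - 6157*188 = 3 - 1*1157516 = 3 - 1157516 = -1157513)
1/(388586/w(694, C(18)) + 458617/(-319645)) = 1/(388586/(-1157513) + 458617/(-319645)) = 1/(388586*(-1/1157513) + 458617*(-1/319645)) = 1/(-22858/68089 - 458617/319645) = 1/(-38533218323/21764308405) = -21764308405/38533218323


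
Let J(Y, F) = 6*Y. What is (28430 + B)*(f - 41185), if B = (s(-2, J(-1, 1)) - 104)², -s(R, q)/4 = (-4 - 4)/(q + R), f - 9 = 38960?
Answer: -88848304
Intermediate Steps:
f = 38969 (f = 9 + 38960 = 38969)
s(R, q) = 32/(R + q) (s(R, q) = -4*(-4 - 4)/(q + R) = -(-32)/(R + q) = 32/(R + q))
B = 11664 (B = (32/(-2 + 6*(-1)) - 104)² = (32/(-2 - 6) - 104)² = (32/(-8) - 104)² = (32*(-⅛) - 104)² = (-4 - 104)² = (-108)² = 11664)
(28430 + B)*(f - 41185) = (28430 + 11664)*(38969 - 41185) = 40094*(-2216) = -88848304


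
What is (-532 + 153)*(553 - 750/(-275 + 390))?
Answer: -4763651/23 ≈ -2.0712e+5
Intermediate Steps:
(-532 + 153)*(553 - 750/(-275 + 390)) = -379*(553 - 750/115) = -379*(553 - 1*150/23) = -379*(553 - 150/23) = -379*12569/23 = -4763651/23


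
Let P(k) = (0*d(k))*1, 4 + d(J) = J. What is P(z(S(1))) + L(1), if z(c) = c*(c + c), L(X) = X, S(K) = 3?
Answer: 1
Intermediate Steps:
z(c) = 2*c**2 (z(c) = c*(2*c) = 2*c**2)
d(J) = -4 + J
P(k) = 0 (P(k) = (0*(-4 + k))*1 = 0*1 = 0)
P(z(S(1))) + L(1) = 0 + 1 = 1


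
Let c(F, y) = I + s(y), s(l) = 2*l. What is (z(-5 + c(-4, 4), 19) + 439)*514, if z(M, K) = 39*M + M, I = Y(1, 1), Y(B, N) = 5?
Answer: 390126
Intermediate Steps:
I = 5
c(F, y) = 5 + 2*y
z(M, K) = 40*M
(z(-5 + c(-4, 4), 19) + 439)*514 = (40*(-5 + (5 + 2*4)) + 439)*514 = (40*(-5 + (5 + 8)) + 439)*514 = (40*(-5 + 13) + 439)*514 = (40*8 + 439)*514 = (320 + 439)*514 = 759*514 = 390126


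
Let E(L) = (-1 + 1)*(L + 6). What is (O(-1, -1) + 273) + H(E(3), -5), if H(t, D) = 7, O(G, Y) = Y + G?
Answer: 278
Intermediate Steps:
O(G, Y) = G + Y
E(L) = 0 (E(L) = 0*(6 + L) = 0)
(O(-1, -1) + 273) + H(E(3), -5) = ((-1 - 1) + 273) + 7 = (-2 + 273) + 7 = 271 + 7 = 278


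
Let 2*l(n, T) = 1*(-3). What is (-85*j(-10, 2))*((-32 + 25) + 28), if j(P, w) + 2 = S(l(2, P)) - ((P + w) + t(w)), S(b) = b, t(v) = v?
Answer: -8925/2 ≈ -4462.5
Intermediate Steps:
l(n, T) = -3/2 (l(n, T) = (1*(-3))/2 = (1/2)*(-3) = -3/2)
j(P, w) = -7/2 - P - 2*w (j(P, w) = -2 + (-3/2 - ((P + w) + w)) = -2 + (-3/2 - (P + 2*w)) = -2 + (-3/2 + (-P - 2*w)) = -2 + (-3/2 - P - 2*w) = -7/2 - P - 2*w)
(-85*j(-10, 2))*((-32 + 25) + 28) = (-85*(-7/2 - 1*(-10) - 2*2))*((-32 + 25) + 28) = (-85*(-7/2 + 10 - 4))*(-7 + 28) = -85*5/2*21 = -425/2*21 = -8925/2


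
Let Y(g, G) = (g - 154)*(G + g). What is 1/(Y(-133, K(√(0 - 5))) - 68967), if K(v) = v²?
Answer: -1/29361 ≈ -3.4059e-5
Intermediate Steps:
Y(g, G) = (-154 + g)*(G + g)
1/(Y(-133, K(√(0 - 5))) - 68967) = 1/(((-133)² - 154*(√(0 - 5))² - 154*(-133) + (√(0 - 5))²*(-133)) - 68967) = 1/((17689 - 154*(√(-5))² + 20482 + (√(-5))²*(-133)) - 68967) = 1/((17689 - 154*(I*√5)² + 20482 + (I*√5)²*(-133)) - 68967) = 1/((17689 - 154*(-5) + 20482 - 5*(-133)) - 68967) = 1/((17689 + 770 + 20482 + 665) - 68967) = 1/(39606 - 68967) = 1/(-29361) = -1/29361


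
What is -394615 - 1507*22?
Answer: -427769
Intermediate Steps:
-394615 - 1507*22 = -394615 - 33154 = -427769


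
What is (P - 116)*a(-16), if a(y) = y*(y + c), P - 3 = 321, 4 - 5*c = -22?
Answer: 179712/5 ≈ 35942.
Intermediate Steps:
c = 26/5 (c = 4/5 - 1/5*(-22) = 4/5 + 22/5 = 26/5 ≈ 5.2000)
P = 324 (P = 3 + 321 = 324)
a(y) = y*(26/5 + y) (a(y) = y*(y + 26/5) = y*(26/5 + y))
(P - 116)*a(-16) = (324 - 116)*((1/5)*(-16)*(26 + 5*(-16))) = 208*((1/5)*(-16)*(26 - 80)) = 208*((1/5)*(-16)*(-54)) = 208*(864/5) = 179712/5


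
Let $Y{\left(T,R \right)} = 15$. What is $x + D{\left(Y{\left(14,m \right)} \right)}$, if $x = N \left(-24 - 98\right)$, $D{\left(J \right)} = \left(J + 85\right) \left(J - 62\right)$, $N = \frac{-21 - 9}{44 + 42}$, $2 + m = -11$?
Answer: $- \frac{200270}{43} \approx -4657.4$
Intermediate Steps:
$m = -13$ ($m = -2 - 11 = -13$)
$N = - \frac{15}{43}$ ($N = - \frac{30}{86} = \left(-30\right) \frac{1}{86} = - \frac{15}{43} \approx -0.34884$)
$D{\left(J \right)} = \left(-62 + J\right) \left(85 + J\right)$ ($D{\left(J \right)} = \left(85 + J\right) \left(-62 + J\right) = \left(-62 + J\right) \left(85 + J\right)$)
$x = \frac{1830}{43}$ ($x = - \frac{15 \left(-24 - 98\right)}{43} = \left(- \frac{15}{43}\right) \left(-122\right) = \frac{1830}{43} \approx 42.558$)
$x + D{\left(Y{\left(14,m \right)} \right)} = \frac{1830}{43} + \left(-5270 + 15^{2} + 23 \cdot 15\right) = \frac{1830}{43} + \left(-5270 + 225 + 345\right) = \frac{1830}{43} - 4700 = - \frac{200270}{43}$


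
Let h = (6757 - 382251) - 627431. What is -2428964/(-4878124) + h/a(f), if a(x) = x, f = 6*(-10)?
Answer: 244626912527/14634372 ≈ 16716.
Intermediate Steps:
f = -60
h = -1002925 (h = -375494 - 627431 = -1002925)
-2428964/(-4878124) + h/a(f) = -2428964/(-4878124) - 1002925/(-60) = -2428964*(-1/4878124) - 1002925*(-1/60) = 607241/1219531 + 200585/12 = 244626912527/14634372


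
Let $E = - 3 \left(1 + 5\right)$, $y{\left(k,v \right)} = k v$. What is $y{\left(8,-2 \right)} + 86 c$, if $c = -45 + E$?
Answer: $-5434$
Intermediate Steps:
$E = -18$ ($E = \left(-3\right) 6 = -18$)
$c = -63$ ($c = -45 - 18 = -63$)
$y{\left(8,-2 \right)} + 86 c = 8 \left(-2\right) + 86 \left(-63\right) = -16 - 5418 = -5434$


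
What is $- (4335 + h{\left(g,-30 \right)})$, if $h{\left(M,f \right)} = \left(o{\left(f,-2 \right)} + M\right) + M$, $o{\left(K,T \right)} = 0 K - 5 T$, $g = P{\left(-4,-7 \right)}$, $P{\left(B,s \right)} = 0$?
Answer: $-4345$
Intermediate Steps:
$g = 0$
$o{\left(K,T \right)} = - 5 T$ ($o{\left(K,T \right)} = 0 - 5 T = - 5 T$)
$h{\left(M,f \right)} = 10 + 2 M$ ($h{\left(M,f \right)} = \left(\left(-5\right) \left(-2\right) + M\right) + M = \left(10 + M\right) + M = 10 + 2 M$)
$- (4335 + h{\left(g,-30 \right)}) = - (4335 + \left(10 + 2 \cdot 0\right)) = - (4335 + \left(10 + 0\right)) = - (4335 + 10) = \left(-1\right) 4345 = -4345$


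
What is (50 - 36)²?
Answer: 196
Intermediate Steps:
(50 - 36)² = 14² = 196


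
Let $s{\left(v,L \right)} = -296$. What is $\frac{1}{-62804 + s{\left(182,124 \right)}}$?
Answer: $- \frac{1}{63100} \approx -1.5848 \cdot 10^{-5}$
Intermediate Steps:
$\frac{1}{-62804 + s{\left(182,124 \right)}} = \frac{1}{-62804 - 296} = \frac{1}{-63100} = - \frac{1}{63100}$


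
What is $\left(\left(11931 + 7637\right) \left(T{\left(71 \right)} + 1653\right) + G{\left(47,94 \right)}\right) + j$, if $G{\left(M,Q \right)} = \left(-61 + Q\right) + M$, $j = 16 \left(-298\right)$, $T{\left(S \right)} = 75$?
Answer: $33808816$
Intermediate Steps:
$j = -4768$
$G{\left(M,Q \right)} = -61 + M + Q$
$\left(\left(11931 + 7637\right) \left(T{\left(71 \right)} + 1653\right) + G{\left(47,94 \right)}\right) + j = \left(\left(11931 + 7637\right) \left(75 + 1653\right) + \left(-61 + 47 + 94\right)\right) - 4768 = \left(19568 \cdot 1728 + 80\right) - 4768 = \left(33813504 + 80\right) - 4768 = 33813584 - 4768 = 33808816$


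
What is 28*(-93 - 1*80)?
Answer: -4844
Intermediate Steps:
28*(-93 - 1*80) = 28*(-93 - 80) = 28*(-173) = -4844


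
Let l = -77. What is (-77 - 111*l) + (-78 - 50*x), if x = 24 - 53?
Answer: 9842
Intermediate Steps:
x = -29
(-77 - 111*l) + (-78 - 50*x) = (-77 - 111*(-77)) + (-78 - 50*(-29)) = (-77 + 8547) + (-78 + 1450) = 8470 + 1372 = 9842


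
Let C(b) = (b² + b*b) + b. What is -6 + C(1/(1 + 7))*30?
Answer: -21/16 ≈ -1.3125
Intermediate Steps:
C(b) = b + 2*b² (C(b) = (b² + b²) + b = 2*b² + b = b + 2*b²)
-6 + C(1/(1 + 7))*30 = -6 + ((1 + 2/(1 + 7))/(1 + 7))*30 = -6 + ((1 + 2/8)/8)*30 = -6 + ((1 + 2*(⅛))/8)*30 = -6 + ((1 + ¼)/8)*30 = -6 + ((⅛)*(5/4))*30 = -6 + (5/32)*30 = -6 + 75/16 = -21/16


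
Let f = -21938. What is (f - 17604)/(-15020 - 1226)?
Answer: 19771/8123 ≈ 2.4340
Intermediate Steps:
(f - 17604)/(-15020 - 1226) = (-21938 - 17604)/(-15020 - 1226) = -39542/(-16246) = -39542*(-1/16246) = 19771/8123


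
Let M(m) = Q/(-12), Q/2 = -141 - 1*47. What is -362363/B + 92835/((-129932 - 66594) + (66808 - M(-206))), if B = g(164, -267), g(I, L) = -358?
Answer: 70474684117/69675392 ≈ 1011.5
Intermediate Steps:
Q = -376 (Q = 2*(-141 - 1*47) = 2*(-141 - 47) = 2*(-188) = -376)
B = -358
M(m) = 94/3 (M(m) = -376/(-12) = -376*(-1/12) = 94/3)
-362363/B + 92835/((-129932 - 66594) + (66808 - M(-206))) = -362363/(-358) + 92835/((-129932 - 66594) + (66808 - 1*94/3)) = -362363*(-1/358) + 92835/(-196526 + (66808 - 94/3)) = 362363/358 + 92835/(-196526 + 200330/3) = 362363/358 + 92835/(-389248/3) = 362363/358 + 92835*(-3/389248) = 362363/358 - 278505/389248 = 70474684117/69675392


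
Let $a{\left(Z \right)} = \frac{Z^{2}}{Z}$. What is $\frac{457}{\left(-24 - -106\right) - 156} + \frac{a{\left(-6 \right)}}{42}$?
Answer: $- \frac{3273}{518} \approx -6.3185$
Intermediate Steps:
$a{\left(Z \right)} = Z$
$\frac{457}{\left(-24 - -106\right) - 156} + \frac{a{\left(-6 \right)}}{42} = \frac{457}{\left(-24 - -106\right) - 156} - \frac{6}{42} = \frac{457}{\left(-24 + 106\right) - 156} - \frac{1}{7} = \frac{457}{82 - 156} - \frac{1}{7} = \frac{457}{-74} - \frac{1}{7} = 457 \left(- \frac{1}{74}\right) - \frac{1}{7} = - \frac{457}{74} - \frac{1}{7} = - \frac{3273}{518}$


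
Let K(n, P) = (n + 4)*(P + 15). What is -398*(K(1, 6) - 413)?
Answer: 122584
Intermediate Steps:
K(n, P) = (4 + n)*(15 + P)
-398*(K(1, 6) - 413) = -398*((60 + 4*6 + 15*1 + 6*1) - 413) = -398*((60 + 24 + 15 + 6) - 413) = -398*(105 - 413) = -398*(-308) = 122584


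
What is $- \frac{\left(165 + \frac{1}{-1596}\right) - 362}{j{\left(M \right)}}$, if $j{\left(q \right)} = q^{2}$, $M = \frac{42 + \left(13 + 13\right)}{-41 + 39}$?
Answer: $\frac{314413}{1844976} \approx 0.17042$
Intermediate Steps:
$M = -34$ ($M = \frac{42 + 26}{-2} = 68 \left(- \frac{1}{2}\right) = -34$)
$- \frac{\left(165 + \frac{1}{-1596}\right) - 362}{j{\left(M \right)}} = - \frac{\left(165 + \frac{1}{-1596}\right) - 362}{\left(-34\right)^{2}} = - \frac{\left(165 - \frac{1}{1596}\right) - 362}{1156} = - \frac{\frac{263339}{1596} - 362}{1156} = - \frac{-314413}{1596 \cdot 1156} = \left(-1\right) \left(- \frac{314413}{1844976}\right) = \frac{314413}{1844976}$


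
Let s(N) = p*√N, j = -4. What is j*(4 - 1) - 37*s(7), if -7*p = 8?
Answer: -12 + 296*√7/7 ≈ 99.877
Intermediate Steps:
p = -8/7 (p = -⅐*8 = -8/7 ≈ -1.1429)
s(N) = -8*√N/7
j*(4 - 1) - 37*s(7) = -4*(4 - 1) - (-296)*√7/7 = -4*3 + 296*√7/7 = -12 + 296*√7/7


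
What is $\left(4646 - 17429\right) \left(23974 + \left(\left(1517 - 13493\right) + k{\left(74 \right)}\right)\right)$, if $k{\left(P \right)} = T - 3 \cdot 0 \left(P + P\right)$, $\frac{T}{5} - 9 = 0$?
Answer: $-153945669$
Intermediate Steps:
$T = 45$ ($T = 45 + 5 \cdot 0 = 45 + 0 = 45$)
$k{\left(P \right)} = 45$ ($k{\left(P \right)} = 45 - 3 \cdot 0 \left(P + P\right) = 45 - 3 \cdot 0 \cdot 2 P = 45 - 0 = 45 + 0 = 45$)
$\left(4646 - 17429\right) \left(23974 + \left(\left(1517 - 13493\right) + k{\left(74 \right)}\right)\right) = \left(4646 - 17429\right) \left(23974 + \left(\left(1517 - 13493\right) + 45\right)\right) = - 12783 \left(23974 + \left(-11976 + 45\right)\right) = - 12783 \left(23974 - 11931\right) = \left(-12783\right) 12043 = -153945669$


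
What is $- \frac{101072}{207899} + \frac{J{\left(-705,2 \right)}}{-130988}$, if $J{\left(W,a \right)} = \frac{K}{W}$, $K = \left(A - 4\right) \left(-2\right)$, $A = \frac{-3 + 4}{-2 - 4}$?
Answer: $- \frac{5600188655033}{11519251991676} \approx -0.48616$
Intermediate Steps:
$A = - \frac{1}{6}$ ($A = 1 \frac{1}{-6} = 1 \left(- \frac{1}{6}\right) = - \frac{1}{6} \approx -0.16667$)
$K = \frac{25}{3}$ ($K = \left(- \frac{1}{6} - 4\right) \left(-2\right) = \left(- \frac{25}{6}\right) \left(-2\right) = \frac{25}{3} \approx 8.3333$)
$J{\left(W,a \right)} = \frac{25}{3 W}$
$- \frac{101072}{207899} + \frac{J{\left(-705,2 \right)}}{-130988} = - \frac{101072}{207899} + \frac{\frac{25}{3} \frac{1}{-705}}{-130988} = \left(-101072\right) \frac{1}{207899} + \frac{25}{3} \left(- \frac{1}{705}\right) \left(- \frac{1}{130988}\right) = - \frac{101072}{207899} - - \frac{5}{55407924} = - \frac{101072}{207899} + \frac{5}{55407924} = - \frac{5600188655033}{11519251991676}$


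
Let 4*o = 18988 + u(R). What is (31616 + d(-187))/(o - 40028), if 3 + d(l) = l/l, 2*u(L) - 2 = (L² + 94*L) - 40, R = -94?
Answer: -126456/141143 ≈ -0.89594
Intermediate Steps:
u(L) = -19 + L²/2 + 47*L (u(L) = 1 + ((L² + 94*L) - 40)/2 = 1 + (-40 + L² + 94*L)/2 = 1 + (-20 + L²/2 + 47*L) = -19 + L²/2 + 47*L)
d(l) = -2 (d(l) = -3 + l/l = -3 + 1 = -2)
o = 18969/4 (o = (18988 + (-19 + (½)*(-94)² + 47*(-94)))/4 = (18988 + (-19 + (½)*8836 - 4418))/4 = (18988 + (-19 + 4418 - 4418))/4 = (18988 - 19)/4 = (¼)*18969 = 18969/4 ≈ 4742.3)
(31616 + d(-187))/(o - 40028) = (31616 - 2)/(18969/4 - 40028) = 31614/(-141143/4) = 31614*(-4/141143) = -126456/141143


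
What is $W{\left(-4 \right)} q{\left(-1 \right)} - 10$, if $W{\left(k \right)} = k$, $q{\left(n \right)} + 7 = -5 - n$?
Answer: $34$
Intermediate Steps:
$q{\left(n \right)} = -12 - n$ ($q{\left(n \right)} = -7 - \left(5 + n\right) = -12 - n$)
$W{\left(-4 \right)} q{\left(-1 \right)} - 10 = - 4 \left(-12 - -1\right) - 10 = - 4 \left(-12 + 1\right) - 10 = \left(-4\right) \left(-11\right) - 10 = 44 - 10 = 34$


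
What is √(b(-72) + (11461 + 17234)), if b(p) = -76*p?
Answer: √34167 ≈ 184.84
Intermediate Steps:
√(b(-72) + (11461 + 17234)) = √(-76*(-72) + (11461 + 17234)) = √(5472 + 28695) = √34167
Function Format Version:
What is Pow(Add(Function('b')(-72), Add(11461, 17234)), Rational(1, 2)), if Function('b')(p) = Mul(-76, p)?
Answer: Pow(34167, Rational(1, 2)) ≈ 184.84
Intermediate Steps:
Pow(Add(Function('b')(-72), Add(11461, 17234)), Rational(1, 2)) = Pow(Add(Mul(-76, -72), Add(11461, 17234)), Rational(1, 2)) = Pow(Add(5472, 28695), Rational(1, 2)) = Pow(34167, Rational(1, 2))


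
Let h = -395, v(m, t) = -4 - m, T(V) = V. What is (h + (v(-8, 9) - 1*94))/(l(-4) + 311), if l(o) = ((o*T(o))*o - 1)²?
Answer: -485/4536 ≈ -0.10692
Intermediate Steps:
l(o) = (-1 + o³)² (l(o) = ((o*o)*o - 1)² = (o²*o - 1)² = (o³ - 1)² = (-1 + o³)²)
(h + (v(-8, 9) - 1*94))/(l(-4) + 311) = (-395 + ((-4 - 1*(-8)) - 1*94))/((-1 + (-4)³)² + 311) = (-395 + ((-4 + 8) - 94))/((-1 - 64)² + 311) = (-395 + (4 - 94))/((-65)² + 311) = (-395 - 90)/(4225 + 311) = -485/4536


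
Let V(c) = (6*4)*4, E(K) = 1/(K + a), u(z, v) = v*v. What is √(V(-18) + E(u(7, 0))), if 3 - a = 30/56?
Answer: 2*√114747/69 ≈ 9.8186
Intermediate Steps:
u(z, v) = v²
a = 69/28 (a = 3 - 30/56 = 3 - 1*15/28 = 3 - 15/28 = 69/28 ≈ 2.4643)
E(K) = 1/(69/28 + K) (E(K) = 1/(K + 69/28) = 1/(69/28 + K))
V(c) = 96 (V(c) = 24*4 = 96)
√(V(-18) + E(u(7, 0))) = √(96 + 28/(69 + 28*0²)) = √(96 + 28/(69 + 28*0)) = √(96 + 28/(69 + 0)) = √(96 + 28/69) = √(6652/69) = 2*√114747/69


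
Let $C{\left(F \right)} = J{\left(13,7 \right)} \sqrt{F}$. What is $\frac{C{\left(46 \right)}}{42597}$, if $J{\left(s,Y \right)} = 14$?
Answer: $\frac{14 \sqrt{46}}{42597} \approx 0.0022291$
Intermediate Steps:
$C{\left(F \right)} = 14 \sqrt{F}$
$\frac{C{\left(46 \right)}}{42597} = \frac{14 \sqrt{46}}{42597}$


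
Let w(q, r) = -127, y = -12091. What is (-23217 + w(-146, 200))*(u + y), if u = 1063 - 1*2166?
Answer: 308000736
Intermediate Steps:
u = -1103 (u = 1063 - 2166 = -1103)
(-23217 + w(-146, 200))*(u + y) = (-23217 - 127)*(-1103 - 12091) = -23344*(-13194) = 308000736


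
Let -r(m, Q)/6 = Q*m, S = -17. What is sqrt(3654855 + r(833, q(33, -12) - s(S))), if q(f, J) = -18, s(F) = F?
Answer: sqrt(3659853) ≈ 1913.1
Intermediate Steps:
r(m, Q) = -6*Q*m
sqrt(3654855 + r(833, q(33, -12) - s(S))) = sqrt(3654855 - 6*(-18 - 1*(-17))*833) = sqrt(3654855 - 6*(-18 + 17)*833) = sqrt(3654855 - 6*(-1)*833) = sqrt(3654855 + 4998) = sqrt(3659853)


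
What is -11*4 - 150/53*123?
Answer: -20782/53 ≈ -392.11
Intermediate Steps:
-11*4 - 150/53*123 = -44 - 150*1/53*123 = -44 - 150/53*123 = -44 - 18450/53 = -20782/53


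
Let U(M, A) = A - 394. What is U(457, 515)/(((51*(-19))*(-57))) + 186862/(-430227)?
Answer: -1140987931/2640303099 ≈ -0.43214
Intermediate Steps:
U(M, A) = -394 + A
U(457, 515)/(((51*(-19))*(-57))) + 186862/(-430227) = (-394 + 515)/(((51*(-19))*(-57))) + 186862/(-430227) = 121/((-969*(-57))) + 186862*(-1/430227) = 121/55233 - 186862/430227 = -1140987931/2640303099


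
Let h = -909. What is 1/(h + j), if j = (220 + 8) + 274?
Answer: -1/407 ≈ -0.0024570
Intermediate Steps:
j = 502 (j = 228 + 274 = 502)
1/(h + j) = 1/(-909 + 502) = 1/(-407) = -1/407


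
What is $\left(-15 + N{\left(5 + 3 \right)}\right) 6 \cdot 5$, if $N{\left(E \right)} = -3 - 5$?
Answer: $-690$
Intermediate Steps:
$N{\left(E \right)} = -8$
$\left(-15 + N{\left(5 + 3 \right)}\right) 6 \cdot 5 = \left(-15 - 8\right) 6 \cdot 5 = \left(-23\right) 30 = -690$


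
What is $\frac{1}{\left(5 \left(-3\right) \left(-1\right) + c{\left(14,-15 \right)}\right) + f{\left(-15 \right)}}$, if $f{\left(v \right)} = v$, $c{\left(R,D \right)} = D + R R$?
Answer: $\frac{1}{181} \approx 0.0055249$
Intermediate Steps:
$c{\left(R,D \right)} = D + R^{2}$
$\frac{1}{\left(5 \left(-3\right) \left(-1\right) + c{\left(14,-15 \right)}\right) + f{\left(-15 \right)}} = \frac{1}{\left(5 \left(-3\right) \left(-1\right) - \left(15 - 14^{2}\right)\right) - 15} = \frac{1}{\left(\left(-15\right) \left(-1\right) + \left(-15 + 196\right)\right) - 15} = \frac{1}{\left(15 + 181\right) - 15} = \frac{1}{196 - 15} = \frac{1}{181}$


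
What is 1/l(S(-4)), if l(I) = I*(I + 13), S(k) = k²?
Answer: 1/464 ≈ 0.0021552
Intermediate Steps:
l(I) = I*(13 + I)
1/l(S(-4)) = 1/((-4)²*(13 + (-4)²)) = 1/(16*(13 + 16)) = 1/(16*29) = 1/464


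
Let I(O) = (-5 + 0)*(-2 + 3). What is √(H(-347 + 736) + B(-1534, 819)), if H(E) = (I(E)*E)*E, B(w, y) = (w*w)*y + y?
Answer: √1926478978 ≈ 43892.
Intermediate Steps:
B(w, y) = y + y*w² (B(w, y) = w²*y + y = y*w² + y = y + y*w²)
I(O) = -5 (I(O) = -5*1 = -5)
H(E) = -5*E² (H(E) = (-5*E)*E = -5*E²)
√(H(-347 + 736) + B(-1534, 819)) = √(-5*(-347 + 736)² + 819*(1 + (-1534)²)) = √(-5*389² + 819*(1 + 2353156)) = √(-5*151321 + 819*2353157) = √(-756605 + 1927235583) = √1926478978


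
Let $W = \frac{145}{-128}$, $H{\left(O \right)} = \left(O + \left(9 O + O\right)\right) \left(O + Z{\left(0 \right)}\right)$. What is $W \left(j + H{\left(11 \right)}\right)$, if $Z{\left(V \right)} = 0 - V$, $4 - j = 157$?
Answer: $- \frac{85405}{64} \approx -1334.5$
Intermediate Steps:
$j = -153$ ($j = 4 - 157 = -153$)
$Z{\left(V \right)} = - V$
$H{\left(O \right)} = 11 O^{2}$ ($H{\left(O \right)} = \left(O + \left(9 O + O\right)\right) \left(O - 0\right) = \left(O + 10 O\right) \left(O + 0\right) = 11 O O = 11 O^{2}$)
$W = - \frac{145}{128}$ ($W = 145 \left(- \frac{1}{128}\right) = - \frac{145}{128} \approx -1.1328$)
$W \left(j + H{\left(11 \right)}\right) = - \frac{145 \left(-153 + 11 \cdot 11^{2}\right)}{128} = - \frac{145 \left(-153 + 11 \cdot 121\right)}{128} = - \frac{145 \left(-153 + 1331\right)}{128} = \left(- \frac{145}{128}\right) 1178 = - \frac{85405}{64}$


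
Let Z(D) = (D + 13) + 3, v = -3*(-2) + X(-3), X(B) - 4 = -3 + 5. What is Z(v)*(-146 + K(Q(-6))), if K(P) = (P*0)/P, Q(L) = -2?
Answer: -4088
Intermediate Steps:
X(B) = 6 (X(B) = 4 + (-3 + 5) = 4 + 2 = 6)
K(P) = 0 (K(P) = 0/P = 0)
v = 12 (v = -3*(-2) + 6 = 6 + 6 = 12)
Z(D) = 16 + D (Z(D) = (13 + D) + 3 = 16 + D)
Z(v)*(-146 + K(Q(-6))) = (16 + 12)*(-146 + 0) = 28*(-146) = -4088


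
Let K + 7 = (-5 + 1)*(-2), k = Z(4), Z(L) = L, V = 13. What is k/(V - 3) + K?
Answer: 7/5 ≈ 1.4000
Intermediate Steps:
k = 4
K = 1 (K = -7 + (-5 + 1)*(-2) = -7 - 4*(-2) = -7 + 8 = 1)
k/(V - 3) + K = 4/(13 - 3) + 1 = 4/10 + 1 = (1/10)*4 + 1 = 2/5 + 1 = 7/5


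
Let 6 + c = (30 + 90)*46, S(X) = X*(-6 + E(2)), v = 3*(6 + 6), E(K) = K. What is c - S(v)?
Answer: 5658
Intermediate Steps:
v = 36 (v = 3*12 = 36)
S(X) = -4*X (S(X) = X*(-6 + 2) = X*(-4) = -4*X)
c = 5514 (c = -6 + (30 + 90)*46 = -6 + 120*46 = -6 + 5520 = 5514)
c - S(v) = 5514 - (-4)*36 = 5514 - 1*(-144) = 5514 + 144 = 5658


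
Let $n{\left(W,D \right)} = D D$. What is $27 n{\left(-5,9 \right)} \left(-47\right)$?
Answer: $-102789$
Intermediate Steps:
$n{\left(W,D \right)} = D^{2}$
$27 n{\left(-5,9 \right)} \left(-47\right) = 27 \cdot 9^{2} \left(-47\right) = 27 \cdot 81 \left(-47\right) = 2187 \left(-47\right) = -102789$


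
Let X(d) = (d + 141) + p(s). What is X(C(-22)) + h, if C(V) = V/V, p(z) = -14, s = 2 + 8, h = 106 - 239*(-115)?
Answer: 27719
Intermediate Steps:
h = 27591 (h = 106 + 27485 = 27591)
s = 10
C(V) = 1
X(d) = 127 + d (X(d) = (d + 141) - 14 = (141 + d) - 14 = 127 + d)
X(C(-22)) + h = (127 + 1) + 27591 = 128 + 27591 = 27719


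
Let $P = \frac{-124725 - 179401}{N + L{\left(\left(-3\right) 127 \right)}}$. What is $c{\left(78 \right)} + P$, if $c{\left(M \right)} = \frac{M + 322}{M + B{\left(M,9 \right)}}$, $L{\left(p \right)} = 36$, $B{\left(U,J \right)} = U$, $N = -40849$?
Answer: $\frac{15942214}{1591707} \approx 10.016$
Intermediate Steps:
$P = \frac{304126}{40813}$ ($P = \frac{-124725 - 179401}{-40849 + 36} = - \frac{304126}{-40813} = \left(-304126\right) \left(- \frac{1}{40813}\right) = \frac{304126}{40813} \approx 7.4517$)
$c{\left(M \right)} = \frac{322 + M}{2 M}$ ($c{\left(M \right)} = \frac{M + 322}{M + M} = \frac{322 + M}{2 M}$)
$c{\left(78 \right)} + P = \frac{322 + 78}{2 \cdot 78} + \frac{304126}{40813} = \frac{1}{2} \cdot \frac{1}{78} \cdot 400 + \frac{304126}{40813} = \frac{100}{39} + \frac{304126}{40813} = \frac{15942214}{1591707}$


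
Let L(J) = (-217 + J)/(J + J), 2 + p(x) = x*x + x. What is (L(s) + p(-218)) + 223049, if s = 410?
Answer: 221689653/820 ≈ 2.7035e+5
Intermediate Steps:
p(x) = -2 + x + x**2 (p(x) = -2 + (x*x + x) = -2 + (x**2 + x) = -2 + (x + x**2) = -2 + x + x**2)
L(J) = (-217 + J)/(2*J) (L(J) = (-217 + J)/((2*J)) = (-217 + J)*(1/(2*J)) = (-217 + J)/(2*J))
(L(s) + p(-218)) + 223049 = ((1/2)*(-217 + 410)/410 + (-2 - 218 + (-218)**2)) + 223049 = ((1/2)*(1/410)*193 + (-2 - 218 + 47524)) + 223049 = (193/820 + 47304) + 223049 = 38789473/820 + 223049 = 221689653/820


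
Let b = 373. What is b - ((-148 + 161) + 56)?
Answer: 304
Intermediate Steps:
b - ((-148 + 161) + 56) = 373 - ((-148 + 161) + 56) = 373 - (13 + 56) = 373 - 1*69 = 373 - 69 = 304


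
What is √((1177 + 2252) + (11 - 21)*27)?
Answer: 9*√39 ≈ 56.205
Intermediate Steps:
√((1177 + 2252) + (11 - 21)*27) = √(3429 - 10*27) = √(3429 - 270) = √3159 = 9*√39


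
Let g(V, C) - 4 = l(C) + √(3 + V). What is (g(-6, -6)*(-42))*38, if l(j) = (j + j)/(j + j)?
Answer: -7980 - 1596*I*√3 ≈ -7980.0 - 2764.4*I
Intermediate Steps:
l(j) = 1 (l(j) = (2*j)/((2*j)) = (2*j)*(1/(2*j)) = 1)
g(V, C) = 5 + √(3 + V) (g(V, C) = 4 + (1 + √(3 + V)) = 5 + √(3 + V))
(g(-6, -6)*(-42))*38 = ((5 + √(3 - 6))*(-42))*38 = ((5 + √(-3))*(-42))*38 = ((5 + I*√3)*(-42))*38 = (-210 - 42*I*√3)*38 = -7980 - 1596*I*√3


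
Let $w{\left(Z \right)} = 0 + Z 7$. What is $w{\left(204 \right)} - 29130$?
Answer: $-27702$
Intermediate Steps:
$w{\left(Z \right)} = 7 Z$ ($w{\left(Z \right)} = 0 + 7 Z = 7 Z$)
$w{\left(204 \right)} - 29130 = 7 \cdot 204 - 29130 = 1428 - 29130 = -27702$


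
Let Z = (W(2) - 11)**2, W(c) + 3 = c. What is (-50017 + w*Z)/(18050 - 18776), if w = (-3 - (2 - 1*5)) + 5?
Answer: 49297/726 ≈ 67.902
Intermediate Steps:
W(c) = -3 + c
w = 5 (w = (-3 - (2 - 5)) + 5 = (-3 - 1*(-3)) + 5 = (-3 + 3) + 5 = 0 + 5 = 5)
Z = 144 (Z = ((-3 + 2) - 11)**2 = (-1 - 11)**2 = (-12)**2 = 144)
(-50017 + w*Z)/(18050 - 18776) = (-50017 + 5*144)/(18050 - 18776) = (-50017 + 720)/(-726) = -49297*(-1/726) = 49297/726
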